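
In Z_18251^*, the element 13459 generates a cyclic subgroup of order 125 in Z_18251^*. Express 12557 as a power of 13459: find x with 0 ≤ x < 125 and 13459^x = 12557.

46

Baby-step giant-step with m = ceil(sqrt(125)) = 12.
Baby table (13459^j mod 18251 for j=0..11):
  0:1  1:13459  2:3506  3:8419  4:9113  5:5147  6:10928  7:13394
  8:4719  9:17792  10:9408  11:15085
Giant step factor: 13459^(-12) ≡ 11982 (mod 18251).
Scan 12557·11982^i mod 18251 for i = 0, 1, …:
  i=0: 12557   i=1: 14981   i=2: 3757   i=3: 9408
Match at i=3, j=10: x = 3·12 + 10 = 46.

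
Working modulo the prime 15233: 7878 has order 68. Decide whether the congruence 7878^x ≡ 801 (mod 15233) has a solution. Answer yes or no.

801 ∈ ⟨7878⟩ iff 801^68 ≡ 1 (mod 15233), since |⟨7878⟩| = 68.
801^68 mod 15233 = 1671.
Since 1671 ≠ 1, 801 does not lie in the subgroup.

no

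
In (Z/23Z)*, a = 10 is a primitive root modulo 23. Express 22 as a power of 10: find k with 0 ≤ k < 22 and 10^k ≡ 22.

Successive powers of 10 modulo 23:
  10^0=1  10^1=10  10^2=8  10^3=11  10^4=18  10^5=19
  10^6=6  10^7=14  10^8=2  10^9=20  10^10=16  10^11=22
So 10^11 ≡ 22 (mod 23), giving k = 11.

11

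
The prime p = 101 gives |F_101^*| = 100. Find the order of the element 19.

25

The order of 19 must divide p − 1 = 100 = 2^2 · 5^2.
Divisors: 1, 2, 4, 5, 10, 20, 25, 50, 100.
Check each in increasing order: 19^1 ≡ 19;  19^2 ≡ 58;  19^4 ≡ 31;  19^5 ≡ 84;  19^10 ≡ 87;  19^20 ≡ 95;  19^25 ≡ 1.
Smallest exponent giving 1 is 25.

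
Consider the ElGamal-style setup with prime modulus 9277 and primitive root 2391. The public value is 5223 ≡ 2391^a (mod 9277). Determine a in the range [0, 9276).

Baby-step giant-step with m = ceil(sqrt(9276)) = 97.
Baby table (2391^j mod 9277 for j=0..96):
  0:1  1:2391  2:2249  3:5976  4:2036  5:6928  6:5403  7:4989
  8:7754  9:4368  10:7263  11:8566  12:6967  13:5882  14:9207  15:8893
  16:279  17:8422  18:5912  19:6721  20:2147  21:3296  22:4563  23:381
  24:1825  25:3385  26:3991  27:5725  28:4900  29:8326  30:8301  31:4188
  32:3625  33:2657  34:7419  35:1205  36:5285  37:1161  38:2128  39:4252
  40:8217  41:7438  42:249  43:1631  44:3381  45:3704  46:6006  47:8827
  48:182  49:8420  50:1130  51:2223  52:8749  53:8501  54:9261  55:8129
  56:1124  57:6431  58:4532  59:476  60:6322  61:3669  62:5814  63:4328
  64:4393  65:2099  66:9129  67:7935  68:1120  69:6144  70:4813  71:4403
  72:7455  73:3788  74:2756  75:2926  76:1208  77:3181  78:7908  79:1502
  80:1083  81:1170  82:5093  83:5939  84:6339  85:7208  86:6939  87:3873
  88:1897  89:8551  90:8210  91:9255  92:3060  93:6184  94:7683  95:1593
  96:5293
Giant step factor: 2391^(-97) ≡ 3005 (mod 9277).
Scan 5223·3005^i mod 9277 for i = 0, 1, …:
  i=0: 5223   i=1: 7708   i=2: 7148   i=3: 3485
  i=4: 7969   i=5: 2908   i=6: 8883   i=7: 3486
  i=8: 1697   i=9: 6412     …   i=23: 3103
  i=24: 1130
Match at i=24, j=50: a = 24·97 + 50 = 2378.

2378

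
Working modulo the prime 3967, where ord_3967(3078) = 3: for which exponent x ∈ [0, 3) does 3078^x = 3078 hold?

Successive powers of 3078 modulo 3967:
  3078^0=1  3078^1=3078
So 3078^1 ≡ 3078 (mod 3967), giving x = 1.

1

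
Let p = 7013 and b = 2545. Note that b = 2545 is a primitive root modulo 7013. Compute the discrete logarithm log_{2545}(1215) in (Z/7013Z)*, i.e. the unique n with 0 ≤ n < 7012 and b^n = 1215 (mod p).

Baby-step giant-step with m = ceil(sqrt(7012)) = 84.
Baby table (2545^j mod 7013 for j=0..83):
  0:1  1:2545  2:4026  3:177  4:1633  5:4289  6:3277  7:1508
  8:1749  9:4963  10:422  11:1001  12:1826  13:4564  14:1852  15:604
  16:1333  17:5206  18:1713  19:4512  20:2759  21:1642  22:6155  23:4446
  24:3101  25:2420  26:1486  27:1863  28:547  29:3541  30:140  31:5650
  32:2600  33:3741  34:4204  35:4355  36:2935  37:730  38:6418  39:533
  40:2976  41:6893  42:3172  43:777  44:6812  45:404  46:4282  47:6501
  48:1378  49:510  50:545  51:5464  52:6114  53:5296  54:6347  55:2176
  56:4663  57:1339  58:6450  59:4830  60:5574  61:5544  62:6337  63:4778
  64:6481  65:6582  66:4146  67:4018  68:856  69:4490  70:2873  71:4239
  72:2261  73:3585  74:6925  75:456  76:3375  77:5463  78:3569  79:1270
  80:6170  81:543  82:374  83:5075
Giant step factor: 2545^(-84) ≡ 4988 (mod 7013).
Scan 1215·4988^i mod 7013 for i = 0, 1, …:
  i=0: 1215   i=1: 1188   i=2: 6772   i=3: 4128
  i=4: 296   i=5: 3718   i=6: 3012   i=7: 2010
  i=8: 4303   i=9: 3584     …   i=79: 453
  i=80: 1378
Match at i=80, j=48: n = 80·84 + 48 = 6768.

6768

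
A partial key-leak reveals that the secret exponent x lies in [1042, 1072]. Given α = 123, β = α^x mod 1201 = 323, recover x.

1055

Compute 123^1042 mod 1201 = 804, then multiply by 123 repeatedly:
  123^1042=804  123^1043=410  123^1044=1189  123^1045=926  123^1046=1004
  123^1047=990  123^1048=469  123^1049=39  123^1050=1194  123^1051=340
  123^1052=986  123^1053=1178  123^1054=774  123^1055=323
Found 323 at exponent 1055.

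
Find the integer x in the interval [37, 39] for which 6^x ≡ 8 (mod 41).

Compute 6^37 mod 41 = 15, then multiply by 6 repeatedly:
  6^37=15  6^38=8
Found 8 at exponent 38.

38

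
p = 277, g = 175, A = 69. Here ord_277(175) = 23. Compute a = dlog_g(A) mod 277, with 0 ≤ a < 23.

Successive powers of 175 modulo 277:
  175^0=1  175^1=175  175^2=155  175^3=256  175^4=203  175^5=69
So 175^5 ≡ 69 (mod 277), giving a = 5.

5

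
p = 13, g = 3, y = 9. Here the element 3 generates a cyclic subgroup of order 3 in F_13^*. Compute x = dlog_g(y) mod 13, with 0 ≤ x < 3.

Successive powers of 3 modulo 13:
  3^0=1  3^1=3  3^2=9
So 3^2 ≡ 9 (mod 13), giving x = 2.

2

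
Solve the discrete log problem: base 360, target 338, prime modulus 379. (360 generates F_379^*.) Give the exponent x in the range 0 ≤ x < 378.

Baby-step giant-step with m = ceil(sqrt(378)) = 20.
Baby table (360^j mod 379 for j=0..19):
  0:1  1:360  2:361  3:342  4:324  5:287  6:232  7:140
  8:372  9:133  10:126  11:259  12:6  13:265  14:271  15:157
  16:49  17:206  18:255  19:82
Giant step factor: 360^(-20) ≡ 9 (mod 379).
Scan 338·9^i mod 379 for i = 0, 1, …:
  i=0: 338   i=1: 10   i=2: 90   i=3: 52
  i=4: 89   i=5: 43   i=6: 8   i=7: 72
  i=8: 269   i=9: 147     …   i=17: 228
  i=18: 157
Match at i=18, j=15: x = 18·20 + 15 = 375.

375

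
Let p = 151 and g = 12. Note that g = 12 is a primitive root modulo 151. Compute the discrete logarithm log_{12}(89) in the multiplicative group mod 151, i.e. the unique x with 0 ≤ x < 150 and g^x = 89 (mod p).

Baby-step giant-step with m = ceil(sqrt(150)) = 13.
Baby table (12^j mod 151 for j=0..12):
  0:1  1:12  2:144  3:67  4:49  5:135  6:110  7:112
  8:136  9:122  10:105  11:52  12:20
Giant step factor: 12^(-13) ≡ 56 (mod 151).
Scan 89·56^i mod 151 for i = 0, 1, …:
  i=0: 89   i=1: 1
Match at i=1, j=0: x = 1·13 + 0 = 13.

13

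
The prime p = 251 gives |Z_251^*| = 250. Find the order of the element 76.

The order of 76 must divide p − 1 = 250 = 2 · 5^3.
Divisors: 1, 2, 5, 10, 25, 50, 125, 250.
Check each in increasing order: 76^1 ≡ 76;  76^2 ≡ 3;  76^5 ≡ 182;  76^10 ≡ 243;  76^25 ≡ 102;  76^50 ≡ 113;  76^125 ≡ 250;  76^250 ≡ 1.
Smallest exponent giving 1 is 250.

250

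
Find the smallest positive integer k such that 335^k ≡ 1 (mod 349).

174

The order of 335 must divide p − 1 = 348 = 2^2 · 3 · 29.
Divisors: 1, 2, 3, 4, 6, 12, 29, 58, 87, 116, 174, 348.
Check each in increasing order: 335^1 ≡ 335;  335^2 ≡ 196;  335^3 ≡ 48;  335^4 ≡ 26;  335^6 ≡ 210;  335^12 ≡ 126;  335^29 ≡ 227;  335^58 ≡ 226;  335^87 ≡ 348;  335^116 ≡ 122;  335^174 ≡ 1.
Smallest exponent giving 1 is 174.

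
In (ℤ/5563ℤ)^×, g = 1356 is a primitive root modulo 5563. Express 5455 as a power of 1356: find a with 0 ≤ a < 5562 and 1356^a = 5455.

Baby-step giant-step with m = ceil(sqrt(5562)) = 75.
Baby table (1356^j mod 5563 for j=0..74):
  0:1  1:1356  2:2946  3:542  4:636  5:151  6:4488  7:5369
  8:3960  9:1465  10:549  11:4565  12:4084  13:2719  14:4258  15:5017
  16:5066  17:4754  18:4470  19:3213  20:999  21:2835  22:227  23:1847
  24:1182  25:648  26:5297  27:899  28:747  29:466  30:3277  31:4338
  32:2237  33:1537  34:3610  35:5283  36:4167  37:4007  38:4004  39:5499
  40:2224  41:598  42:4253  43:3800  44:1462  45:2044  46:1290  47:2458
  48:811  49:3805  50:2679  51:85  52:4000  53:75  54:1566  55:3993
  56:1709  57:3196  58:199  59:2820  60:2139  61:2161  62:4178  63:2234
  64:3032  65:335  66:3657  67:2259  68:3554  69:1666  70:518  71:1470
  72:1766  73:2606  74:1231
Giant step factor: 1356^(-75) ≡ 3659 (mod 5563).
Scan 5455·3659^i mod 5563 for i = 0, 1, …:
  i=0: 5455   i=1: 5364   i=2: 612   i=3: 2982
  i=4: 2095   i=5: 5354   i=6: 2963   i=7: 4893
  i=8: 1753   i=9: 88     …   i=37: 723
  i=38: 3032
Match at i=38, j=64: a = 38·75 + 64 = 2914.

2914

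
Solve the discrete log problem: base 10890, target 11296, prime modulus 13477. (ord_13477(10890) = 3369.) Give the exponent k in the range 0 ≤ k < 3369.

3090

Baby-step giant-step with m = ceil(sqrt(3369)) = 59.
Baby table (10890^j mod 13477 for j=0..58):
  0:1  1:10890  2:7977  3:10265  4:7612  5:11130  6:7039  7:11011
  8:4921  9:5138  10:9793  11:2269  12:6069  13:202  14:3029  15:7591
  16:11549  17:1246  18:11078  19:6793  20:517  21:10221  22:147  23:10544
  24:120  25:13008  26:373  27:5393  28:10481  29:1377  30:9106  31:574
  32:11009  33:10095  34:2661  35:2740  36:522  37:10763  38:13078  39:7961
  40:11226  41:1273  42:8614  43:6540  44:8132  45:113  46:4163  47:11919
  48:923  49:11105  50:4329  51:264  52:4359  53:3516  54:1083  55:1495
  56:334  57:11947  58:9349
Giant step factor: 10890^(-59) ≡ 12296 (mod 13477).
Scan 11296·12296^i mod 13477 for i = 0, 1, …:
  i=0: 11296   i=1: 1654   i=2: 791   i=3: 9219
  i=4: 1777   i=5: 3775   i=6: 2612   i=7: 1461
  i=8: 13092   i=9: 9944     …   i=51: 5078
  i=52: 147
Match at i=52, j=22: k = 52·59 + 22 = 3090.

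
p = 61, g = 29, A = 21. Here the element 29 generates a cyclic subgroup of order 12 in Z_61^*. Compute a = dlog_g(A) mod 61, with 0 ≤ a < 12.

5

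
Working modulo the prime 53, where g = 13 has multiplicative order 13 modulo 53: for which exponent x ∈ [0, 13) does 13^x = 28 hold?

Successive powers of 13 modulo 53:
  13^0=1  13^1=13  13^2=10  13^3=24  13^4=47  13^5=28
So 13^5 ≡ 28 (mod 53), giving x = 5.

5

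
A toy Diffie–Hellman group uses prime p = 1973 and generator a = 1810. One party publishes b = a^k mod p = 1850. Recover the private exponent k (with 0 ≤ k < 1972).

Baby-step giant-step with m = ceil(sqrt(1972)) = 45.
Baby table (1810^j mod 1973 for j=0..44):
  0:1  1:1810  2:920  3:1961  4:1956  5:798  6:144  7:204
  8:289  9:245  10:1498  11:478  12:1006  13:1754  14:183  15:1739
  16:655  17:1750  18:835  19:32  20:703  21:1818  22:1589  23:1429
  24:1860  25:662  26:609  27:1356  28:1921  29:584  30:1485  31:624
  32:884  33:1910  34:404  35:1230  36:756  37:1071  38:1024  39:793
  40:959  41:1523  42:349  43:330  44:1454
Giant step factor: 1810^(-45) ≡ 1280 (mod 1973).
Scan 1850·1280^i mod 1973 for i = 0, 1, …:
  i=0: 1850   i=1: 400   i=2: 993   i=3: 428
  i=4: 1319   i=5: 1405   i=6: 997   i=7: 1602
  i=8: 613   i=9: 1359     …   i=32: 309
  i=33: 920
Match at i=33, j=2: k = 33·45 + 2 = 1487.

1487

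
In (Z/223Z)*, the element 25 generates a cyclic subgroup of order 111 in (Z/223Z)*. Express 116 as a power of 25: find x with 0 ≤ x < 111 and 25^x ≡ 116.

110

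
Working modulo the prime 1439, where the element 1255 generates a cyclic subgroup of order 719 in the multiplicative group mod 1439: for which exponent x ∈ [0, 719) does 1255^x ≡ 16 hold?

453

Baby-step giant-step with m = ceil(sqrt(719)) = 27.
Baby table (1255^j mod 1439 for j=0..26):
  0:1  1:1255  2:759  3:1366  4:481  5:714  6:1012  7:862
  8:1121  9:952  10:390  11:190  12:1015  13:310  14:520  15:733
  16:394  17:893  18:1173  19:18  20:1005  21:711  22:125  23:24
  24:1340  25:948  26:1126
Giant step factor: 1255^(-27) ≡ 45 (mod 1439).
Scan 16·45^i mod 1439 for i = 0, 1, …:
  i=0: 16   i=1: 720   i=2: 742   i=3: 293
  i=4: 234   i=5: 457   i=6: 419   i=7: 148
  i=8: 904   i=9: 388     …   i=15: 1167
  i=16: 711
Match at i=16, j=21: x = 16·27 + 21 = 453.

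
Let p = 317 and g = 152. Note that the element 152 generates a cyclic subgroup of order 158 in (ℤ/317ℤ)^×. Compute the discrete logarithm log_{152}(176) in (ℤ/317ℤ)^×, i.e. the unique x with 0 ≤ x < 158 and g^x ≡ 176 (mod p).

Baby-step giant-step with m = ceil(sqrt(158)) = 13.
Baby table (152^j mod 317 for j=0..12):
  0:1  1:152  2:280  3:82  4:101  5:136  6:67  7:40
  8:57  9:105  10:110  11:236  12:51
Giant step factor: 152^(-13) ≡ 306 (mod 317).
Scan 176·306^i mod 317 for i = 0, 1, …:
  i=0: 176   i=1: 283   i=2: 57
Match at i=2, j=8: x = 2·13 + 8 = 34.

34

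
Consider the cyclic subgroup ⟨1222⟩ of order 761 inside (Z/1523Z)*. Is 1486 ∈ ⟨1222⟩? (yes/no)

1486 ∈ ⟨1222⟩ iff 1486^761 ≡ 1 (mod 1523), since |⟨1222⟩| = 761.
1486^761 mod 1523 = 1.
Since 1 = 1, 1486 lies in the subgroup.

yes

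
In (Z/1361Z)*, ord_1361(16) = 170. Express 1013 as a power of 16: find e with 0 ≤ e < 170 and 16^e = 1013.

54

Baby-step giant-step with m = ceil(sqrt(170)) = 14.
Baby table (16^j mod 1361 for j=0..13):
  0:1  1:16  2:256  3:13  4:208  5:606  6:169  7:1343
  8:1073  9:836  10:1127  11:339  12:1341  13:1041
Giant step factor: 16^(-14) ≡ 1340 (mod 1361).
Scan 1013·1340^i mod 1361 for i = 0, 1, …:
  i=0: 1013   i=1: 503   i=2: 325   i=3: 1341
Match at i=3, j=12: e = 3·14 + 12 = 54.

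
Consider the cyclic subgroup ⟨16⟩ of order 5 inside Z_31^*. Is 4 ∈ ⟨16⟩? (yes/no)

4 ∈ ⟨16⟩ iff 4^5 ≡ 1 (mod 31), since |⟨16⟩| = 5.
4^5 mod 31 = 1.
Since 1 = 1, 4 lies in the subgroup.

yes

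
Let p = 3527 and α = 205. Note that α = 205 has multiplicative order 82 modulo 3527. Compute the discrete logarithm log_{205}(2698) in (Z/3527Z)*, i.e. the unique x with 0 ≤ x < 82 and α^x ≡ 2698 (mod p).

35

Baby-step giant-step with m = ceil(sqrt(82)) = 10.
Baby table (205^j mod 3527 for j=0..9):
  0:1  1:205  2:3228  3:2191  4:1226  5:913  6:234  7:2119
  8:574  9:1279
Giant step factor: 205^(-10) ≡ 1488 (mod 3527).
Scan 2698·1488^i mod 3527 for i = 0, 1, …:
  i=0: 2698   i=1: 898   i=2: 3018   i=3: 913
Match at i=3, j=5: x = 3·10 + 5 = 35.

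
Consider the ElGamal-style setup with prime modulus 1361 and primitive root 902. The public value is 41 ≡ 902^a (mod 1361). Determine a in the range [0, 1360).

Baby-step giant-step with m = ceil(sqrt(1360)) = 37.
Baby table (902^j mod 1361 for j=0..36):
  0:1  1:902  2:1087  3:554  4:221  5:636  6:691  7:1305
  8:1206  9:373  10:279  11:1234  12:1131  13:773  14:414  15:514
  16:888  17:708  18:307  19:631  20:264  21:1314  22:1158  23:629
  24:1182  25:501  26:50  27:187  28:1271  29:480  30:162  31:497
  32:525  33:1283  34:416  35:957  36:340
Giant step factor: 902^(-37) ≡ 341 (mod 1361).
Scan 41·341^i mod 1361 for i = 0, 1, …:
  i=0: 41   i=1: 371   i=2: 1299   i=3: 634
  i=4: 1156   i=5: 867   i=6: 310   i=7: 913
  i=8: 1025   i=9: 1109     …   i=32: 738
  i=33: 1234
Match at i=33, j=11: a = 33·37 + 11 = 1232.

1232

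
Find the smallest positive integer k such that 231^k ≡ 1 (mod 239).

The order of 231 must divide p − 1 = 238 = 2 · 7 · 17.
Divisors: 1, 2, 7, 14, 17, 34, 119, 238.
Check each in increasing order: 231^1 ≡ 231;  231^2 ≡ 64;  231^7 ≡ 73;  231^14 ≡ 71;  231^17 ≡ 215;  231^34 ≡ 98;  231^119 ≡ 238;  231^238 ≡ 1.
Smallest exponent giving 1 is 238.

238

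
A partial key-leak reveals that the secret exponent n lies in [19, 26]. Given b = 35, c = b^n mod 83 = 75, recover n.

Compute 35^19 mod 83 = 14, then multiply by 35 repeatedly:
  35^19=14  35^20=75
Found 75 at exponent 20.

20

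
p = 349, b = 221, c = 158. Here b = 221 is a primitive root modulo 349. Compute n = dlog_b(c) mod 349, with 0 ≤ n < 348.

280

Baby-step giant-step with m = ceil(sqrt(348)) = 19.
Baby table (221^j mod 349 for j=0..18):
  0:1  1:221  2:330  3:338  4:12  5:209  6:121  7:217
  8:144  9:65  10:56  11:161  12:332  13:82  14:323  15:187
  16:145  17:286  18:37
Giant step factor: 221^(-19) ≡ 235 (mod 349).
Scan 158·235^i mod 349 for i = 0, 1, …:
  i=0: 158   i=1: 136   i=2: 201   i=3: 120
  i=4: 280   i=5: 188   i=6: 206   i=7: 248
  i=8: 346   i=9: 342     …   i=13: 288
  i=14: 323
Match at i=14, j=14: n = 14·19 + 14 = 280.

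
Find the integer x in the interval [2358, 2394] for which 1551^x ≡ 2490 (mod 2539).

Compute 1551^2358 mod 2539 = 2027, then multiply by 1551 repeatedly:
  1551^2358=2027  1551^2359=595  1551^2360=1188  1551^2361=1813  1551^2362=1290
  1551^2363=58  1551^2364=1093  1551^2365=1730  1551^2366=2046  1551^2367=2135
  1551^2368=529  1551^2369=382  1551^2370=895  1551^2371=1851  1551^2372=1831
  1551^2373=1279  1551^2374=770  1551^2375=940  1551^2376=554  1551^2377=1072
  1551^2378=2166  1551^2379=369  1551^2380=1044  1551^2381=1901  1551^2382=672
  1551^2383=1282  1551^2384=345  1551^2385=1905  1551^2386=1798  1551^2387=876
  1551^2388=311  1551^2389=2490
Found 2490 at exponent 2389.

2389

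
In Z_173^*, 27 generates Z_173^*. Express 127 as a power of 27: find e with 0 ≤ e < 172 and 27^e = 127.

99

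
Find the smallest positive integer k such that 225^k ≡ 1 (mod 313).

The order of 225 must divide p − 1 = 312 = 2^3 · 3 · 13.
Divisors: 1, 2, 3, 4, 6, 8, 12, 13, 24, 26, 39, 52, 78, 104, 156, 312.
Check each in increasing order: 225^1 ≡ 225;  225^2 ≡ 232;  225^3 ≡ 242;  225^4 ≡ 301;  225^6 ≡ 33;  225^8 ≡ 144;  225^12 ≡ 150;  225^13 ≡ 259;  225^24 ≡ 277;  225^26 ≡ 99;  225^39 ≡ 288;  225^52 ≡ 98;  225^78 ≡ 312;  225^104 ≡ 214;  225^156 ≡ 1.
Smallest exponent giving 1 is 156.

156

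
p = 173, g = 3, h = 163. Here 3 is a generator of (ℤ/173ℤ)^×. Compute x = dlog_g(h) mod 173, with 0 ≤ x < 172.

Baby-step giant-step with m = ceil(sqrt(172)) = 14.
Baby table (3^j mod 173 for j=0..13):
  0:1  1:3  2:9  3:27  4:81  5:70  6:37  7:111
  8:160  9:134  10:56  11:168  12:158  13:128
Giant step factor: 3^(-14) ≡ 41 (mod 173).
Scan 163·41^i mod 173 for i = 0, 1, …:
  i=0: 163   i=1: 109   i=2: 144   i=3: 22
  i=4: 37
Match at i=4, j=6: x = 4·14 + 6 = 62.

62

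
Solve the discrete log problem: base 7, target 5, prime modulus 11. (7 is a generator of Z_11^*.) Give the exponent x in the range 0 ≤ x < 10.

Successive powers of 7 modulo 11:
  7^0=1  7^1=7  7^2=5
So 7^2 ≡ 5 (mod 11), giving x = 2.

2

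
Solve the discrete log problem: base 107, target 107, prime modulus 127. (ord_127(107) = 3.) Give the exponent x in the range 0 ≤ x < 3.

Successive powers of 107 modulo 127:
  107^0=1  107^1=107
So 107^1 ≡ 107 (mod 127), giving x = 1.

1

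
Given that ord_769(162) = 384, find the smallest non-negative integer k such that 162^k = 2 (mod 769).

161

Baby-step giant-step with m = ceil(sqrt(384)) = 20.
Baby table (162^j mod 769 for j=0..19):
  0:1  1:162  2:98  3:496  4:376  5:161  6:705  7:398
  8:649  9:554  10:544  11:462  12:251  13:674  14:759  15:687
  16:558  17:423  18:85  19:697
Giant step factor: 162^(-20) ≡ 614 (mod 769).
Scan 2·614^i mod 769 for i = 0, 1, …:
  i=0: 2   i=1: 459   i=2: 372   i=3: 15
  i=4: 751   i=5: 483   i=6: 497   i=7: 634
  i=8: 162
Match at i=8, j=1: k = 8·20 + 1 = 161.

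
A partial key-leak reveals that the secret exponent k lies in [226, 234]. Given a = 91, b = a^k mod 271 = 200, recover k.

Compute 91^226 mod 271 = 200, then multiply by 91 repeatedly:
  91^226=200
Found 200 at exponent 226.

226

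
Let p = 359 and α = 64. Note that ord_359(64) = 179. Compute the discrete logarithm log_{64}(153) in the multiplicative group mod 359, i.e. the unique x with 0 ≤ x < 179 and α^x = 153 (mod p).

91

Baby-step giant-step with m = ceil(sqrt(179)) = 14.
Baby table (64^j mod 359 for j=0..13):
  0:1  1:64  2:147  3:74  4:69  5:108  6:91  7:80
  8:94  9:272  10:176  11:135  12:24  13:100
Giant step factor: 64^(-14) ≡ 110 (mod 359).
Scan 153·110^i mod 359 for i = 0, 1, …:
  i=0: 153   i=1: 316   i=2: 296   i=3: 250
  i=4: 216   i=5: 66   i=6: 80
Match at i=6, j=7: x = 6·14 + 7 = 91.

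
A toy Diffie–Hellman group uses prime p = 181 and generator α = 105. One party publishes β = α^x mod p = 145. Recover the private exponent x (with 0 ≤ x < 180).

Successive powers of 105 modulo 181:
  105^0=1  105^1=105  105^2=165  105^3=130  105^4=75  105^5=92
  105^6=67  105^7=157  105^8=14  105^9=22  105^10=138  105^11=10
  105^12=145
So 105^12 ≡ 145 (mod 181), giving x = 12.

12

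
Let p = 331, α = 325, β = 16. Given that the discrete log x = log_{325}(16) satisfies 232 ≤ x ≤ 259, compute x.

Compute 325^232 mod 331 = 82, then multiply by 325 repeatedly:
  325^232=82  325^233=170  325^234=304  325^235=162  325^236=21
  325^237=205  325^238=94  325^239=98  325^240=74  325^241=218
  325^242=16
Found 16 at exponent 242.

242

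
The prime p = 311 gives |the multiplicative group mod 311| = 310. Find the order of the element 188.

155

The order of 188 must divide p − 1 = 310 = 2 · 5 · 31.
Divisors: 1, 2, 5, 10, 31, 62, 155, 310.
Check each in increasing order: 188^1 ≡ 188;  188^2 ≡ 201;  188^5 ≡ 146;  188^10 ≡ 168;  188^31 ≡ 52;  188^62 ≡ 216;  188^155 ≡ 1.
Smallest exponent giving 1 is 155.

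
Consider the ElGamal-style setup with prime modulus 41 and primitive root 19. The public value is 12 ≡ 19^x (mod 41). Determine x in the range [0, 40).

3

Successive powers of 19 modulo 41:
  19^0=1  19^1=19  19^2=33  19^3=12
So 19^3 ≡ 12 (mod 41), giving x = 3.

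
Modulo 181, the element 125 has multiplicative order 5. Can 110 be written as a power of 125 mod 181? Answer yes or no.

no

110 ∈ ⟨125⟩ iff 110^5 ≡ 1 (mod 181), since |⟨125⟩| = 5.
110^5 mod 181 = 7.
Since 7 ≠ 1, 110 does not lie in the subgroup.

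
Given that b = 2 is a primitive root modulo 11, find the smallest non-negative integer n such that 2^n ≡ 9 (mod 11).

6

Successive powers of 2 modulo 11:
  2^0=1  2^1=2  2^2=4  2^3=8  2^4=5  2^5=10
  2^6=9
So 2^6 ≡ 9 (mod 11), giving n = 6.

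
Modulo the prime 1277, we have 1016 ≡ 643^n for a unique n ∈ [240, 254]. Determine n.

248

Compute 643^240 mod 1277 = 1011, then multiply by 643 repeatedly:
  643^240=1011  643^241=80  643^242=360  643^243=343  643^244=905
  643^245=880  643^246=129  643^247=1219  643^248=1016
Found 1016 at exponent 248.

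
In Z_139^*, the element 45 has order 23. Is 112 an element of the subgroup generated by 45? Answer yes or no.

yes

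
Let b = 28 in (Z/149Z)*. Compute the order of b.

The order of 28 must divide p − 1 = 148 = 2^2 · 37.
Divisors: 1, 2, 4, 37, 74, 148.
Check each in increasing order: 28^1 ≡ 28;  28^2 ≡ 39;  28^4 ≡ 31;  28^37 ≡ 1.
Smallest exponent giving 1 is 37.

37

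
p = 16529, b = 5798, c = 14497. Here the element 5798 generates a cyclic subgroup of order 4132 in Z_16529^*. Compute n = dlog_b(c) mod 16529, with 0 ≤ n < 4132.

3418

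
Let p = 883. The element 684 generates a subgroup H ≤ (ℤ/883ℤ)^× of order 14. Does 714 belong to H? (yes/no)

714 ∈ ⟨684⟩ iff 714^14 ≡ 1 (mod 883), since |⟨684⟩| = 14.
714^14 mod 883 = 453.
Since 453 ≠ 1, 714 does not lie in the subgroup.

no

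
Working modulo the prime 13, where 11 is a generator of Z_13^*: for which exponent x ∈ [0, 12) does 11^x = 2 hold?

Successive powers of 11 modulo 13:
  11^0=1  11^1=11  11^2=4  11^3=5  11^4=3  11^5=7
  11^6=12  11^7=2
So 11^7 ≡ 2 (mod 13), giving x = 7.

7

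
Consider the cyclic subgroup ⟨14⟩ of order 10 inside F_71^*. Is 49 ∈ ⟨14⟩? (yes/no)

49 ∈ ⟨14⟩ iff 49^10 ≡ 1 (mod 71), since |⟨14⟩| = 10.
49^10 mod 71 = 37.
Since 37 ≠ 1, 49 does not lie in the subgroup.

no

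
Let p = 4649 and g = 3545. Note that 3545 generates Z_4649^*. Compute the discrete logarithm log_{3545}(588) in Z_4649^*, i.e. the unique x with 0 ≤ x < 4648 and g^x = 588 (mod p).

4091

Baby-step giant-step with m = ceil(sqrt(4648)) = 69.
Baby table (3545^j mod 4649 for j=0..68):
  0:1  1:3545  2:778  3:1153  4:914  5:4426  6:4444  7:3168
  8:3225  9:734  10:3239  11:3874  12:184  13:1420  14:3682  15:2947
  16:812  17:809  18:4121  19:1787  20:2977  21:235  22:904  23:1519
  24:1313  25:936  26:3383  27:2964  28:640  29:88  30:477  31:3378
  32:3835  33:1399  34:3621  35:556  36:4493  37:211  38:4155  39:1443
  40:1535  41:2245  42:4086  43:3235  44:3641  45:1721  46:1457  47:26
  48:3839  49:1632  50:2084  51:519  52:3500  53:3968  54:3335  55:168
  56:488  57:532  58:3095  59:135  60:4377  61:2752  62:2238  63:2516
  64:2438  65:219  66:4621  67:3018  68:1461
Giant step factor: 3545^(-69) ≡ 359 (mod 4649).
Scan 588·359^i mod 4649 for i = 0, 1, …:
  i=0: 588   i=1: 1887   i=2: 3328   i=3: 4608
  i=4: 3877   i=5: 1792   i=6: 1766   i=7: 1730
  i=8: 2753   i=9: 2739     …   i=58: 3958
  i=59: 2977
Match at i=59, j=20: x = 59·69 + 20 = 4091.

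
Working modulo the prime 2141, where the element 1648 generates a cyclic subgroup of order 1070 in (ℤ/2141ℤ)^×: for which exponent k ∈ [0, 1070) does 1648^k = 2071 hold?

Baby-step giant-step with m = ceil(sqrt(1070)) = 33.
Baby table (1648^j mod 2141 for j=0..32):
  0:1  1:1648  2:1116  3:49  4:1535  5:1159  6:260  7:280
  8:1125  9:2035  10:874  11:1600  12:1229  13:6  14:1324  15:273
  16:294  17:646  18:531  19:1560  20:1680  21:327  22:1505  23:962
  24:1036  25:951  26:36  27:1521  28:1638  29:1764  30:1735  31:1045
  32:796
Giant step factor: 1648^(-33) ≡ 1151 (mod 2141).
Scan 2071·1151^i mod 2141 for i = 0, 1, …:
  i=0: 2071   i=1: 788   i=2: 1345   i=3: 152
  i=4: 1531   i=5: 138   i=6: 404   i=7: 407
  i=8: 1719   i=9: 285     …   i=18: 216
  i=19: 260
Match at i=19, j=6: k = 19·33 + 6 = 633.

633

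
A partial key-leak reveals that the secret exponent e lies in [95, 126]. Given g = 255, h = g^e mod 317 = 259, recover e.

Compute 255^95 mod 317 = 265, then multiply by 255 repeatedly:
  255^95=265  255^96=54  255^97=139  255^98=258  255^99=171
  255^100=176  255^101=183  255^102=66  255^103=29  255^104=104
  255^105=209  255^106=39  255^107=118  255^108=292  255^109=282
  255^110=268  255^111=185  255^112=259
Found 259 at exponent 112.

112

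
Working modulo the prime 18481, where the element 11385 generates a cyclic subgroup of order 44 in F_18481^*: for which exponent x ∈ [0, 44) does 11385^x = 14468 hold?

5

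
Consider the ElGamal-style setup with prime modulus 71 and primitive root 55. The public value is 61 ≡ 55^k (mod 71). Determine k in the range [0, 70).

51

Baby-step giant-step with m = ceil(sqrt(70)) = 9.
Baby table (55^j mod 71 for j=0..8):
  0:1  1:55  2:43  3:22  4:3  5:23  6:58  7:66
  8:9
Giant step factor: 55^(-9) ≡ 35 (mod 71).
Scan 61·35^i mod 71 for i = 0, 1, …:
  i=0: 61   i=1: 5   i=2: 33   i=3: 19
  i=4: 26   i=5: 58
Match at i=5, j=6: k = 5·9 + 6 = 51.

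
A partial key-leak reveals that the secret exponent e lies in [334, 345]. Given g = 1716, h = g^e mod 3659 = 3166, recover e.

343

Compute 1716^334 mod 3659 = 141, then multiply by 1716 repeatedly:
  1716^334=141  1716^335=462  1716^336=2448  1716^337=236  1716^338=2486
  1716^339=3241  1716^340=3535  1716^341=3097  1716^342=1584  1716^343=3166
Found 3166 at exponent 343.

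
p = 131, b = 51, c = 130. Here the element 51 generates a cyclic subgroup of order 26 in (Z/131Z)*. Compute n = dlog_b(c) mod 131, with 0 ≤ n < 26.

13

Successive powers of 51 modulo 131:
  51^0=1  51^1=51  51^2=112  51^3=79  51^4=99  51^5=71
  51^6=84  51^7=92  51^8=107  51^9=86  51^10=63  51^11=69
  51^12=113  51^13=130
So 51^13 ≡ 130 (mod 131), giving n = 13.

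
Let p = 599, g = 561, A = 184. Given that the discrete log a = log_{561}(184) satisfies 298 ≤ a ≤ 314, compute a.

313

Compute 561^298 mod 599 = 268, then multiply by 561 repeatedly:
  561^298=268  561^299=598  561^300=38  561^301=353  561^302=363
  561^303=582  561^304=47  561^305=11  561^306=181  561^307=310
  561^308=200  561^309=187  561^310=82  561^311=478  561^312=405
  561^313=184
Found 184 at exponent 313.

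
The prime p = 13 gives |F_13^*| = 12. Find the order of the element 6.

12

The order of 6 must divide p − 1 = 12 = 2^2 · 3.
Divisors: 1, 2, 3, 4, 6, 12.
Check each in increasing order: 6^1 ≡ 6;  6^2 ≡ 10;  6^3 ≡ 8;  6^4 ≡ 9;  6^6 ≡ 12;  6^12 ≡ 1.
Smallest exponent giving 1 is 12.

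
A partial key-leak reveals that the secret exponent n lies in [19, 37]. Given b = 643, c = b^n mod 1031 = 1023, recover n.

27

Compute 643^19 mod 1031 = 510, then multiply by 643 repeatedly:
  643^19=510  643^20=72  643^21=932  643^22=265  643^23=280
  643^24=646  643^25=916  643^26=287  643^27=1023
Found 1023 at exponent 27.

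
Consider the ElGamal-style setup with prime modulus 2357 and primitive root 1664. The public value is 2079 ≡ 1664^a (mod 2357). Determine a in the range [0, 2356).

Baby-step giant-step with m = ceil(sqrt(2356)) = 49.
Baby table (1664^j mod 2357 for j=0..48):
  0:1  1:1664  2:1778  3:557  4:547  5:406  6:1482  7:626
  8:2227  9:524  10:2203  11:657  12:1957  13:1431  14:614  15:1115
  16:401  17:233  18:1164  19:1799  20:146  21:173  22:318  23:1184
  24:2081  25:351  26:1885  27:1830  28:2233  29:1080  30:1086  31:1642
  32:525  33:1510  34:78  35:157  36:1978  37:1020  38:240  39:1027
  40:103  41:1688  42:1645  43:803  44:2130  45:1749  46:1798  47:839
  48:752
Giant step factor: 1664^(-49) ≡ 2071 (mod 2357).
Scan 2079·2071^i mod 2357 for i = 0, 1, …:
  i=0: 2079   i=1: 1727   i=2: 1048   i=3: 1968
  i=4: 475   i=5: 856   i=6: 312   i=7: 334
  i=8: 1113   i=9: 2234     …   i=44: 1348
  i=45: 1020
Match at i=45, j=37: a = 45·49 + 37 = 2242.

2242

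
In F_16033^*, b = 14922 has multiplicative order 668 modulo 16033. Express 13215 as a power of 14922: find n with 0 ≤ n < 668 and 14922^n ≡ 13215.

305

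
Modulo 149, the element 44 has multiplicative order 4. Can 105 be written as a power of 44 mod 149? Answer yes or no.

⟨44⟩ has order 4; its elements mod 149 are {1, 44, 105, 148}.
105 is in this set.

yes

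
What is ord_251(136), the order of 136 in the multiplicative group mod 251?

250

The order of 136 must divide p − 1 = 250 = 2 · 5^3.
Divisors: 1, 2, 5, 10, 25, 50, 125, 250.
Check each in increasing order: 136^1 ≡ 136;  136^2 ≡ 173;  136^5 ≡ 128;  136^10 ≡ 69;  136^25 ≡ 231;  136^50 ≡ 149;  136^125 ≡ 250;  136^250 ≡ 1.
Smallest exponent giving 1 is 250.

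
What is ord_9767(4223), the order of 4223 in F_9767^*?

The order of 4223 must divide p − 1 = 9766 = 2 · 19 · 257.
Divisors: 1, 2, 19, 38, 257, 514, 4883, 9766.
Check each in increasing order: 4223^1 ≡ 4223;  4223^2 ≡ 8954;  4223^19 ≡ 5123;  4223^38 ≡ 1200;  4223^257 ≡ 2412;  4223^514 ≡ 6379;  4223^4883 ≡ 1.
Smallest exponent giving 1 is 4883.

4883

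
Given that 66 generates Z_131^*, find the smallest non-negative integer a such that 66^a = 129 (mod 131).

Baby-step giant-step with m = ceil(sqrt(130)) = 12.
Baby table (66^j mod 131 for j=0..11):
  0:1  1:66  2:33  3:82  4:41  5:86  6:43  7:87
  8:109  9:120  10:60  11:30
Giant step factor: 66^(-12) ≡ 35 (mod 131).
Scan 129·35^i mod 131 for i = 0, 1, …:
  i=0: 129   i=1: 61   i=2: 39   i=3: 55
  i=4: 91   i=5: 41
Match at i=5, j=4: a = 5·12 + 4 = 64.

64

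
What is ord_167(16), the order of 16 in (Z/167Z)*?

83

The order of 16 must divide p − 1 = 166 = 2 · 83.
Divisors: 1, 2, 83, 166.
Check each in increasing order: 16^1 ≡ 16;  16^2 ≡ 89;  16^83 ≡ 1.
Smallest exponent giving 1 is 83.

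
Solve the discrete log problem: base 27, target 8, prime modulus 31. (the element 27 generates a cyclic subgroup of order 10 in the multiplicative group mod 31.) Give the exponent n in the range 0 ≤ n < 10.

4

Successive powers of 27 modulo 31:
  27^0=1  27^1=27  27^2=16  27^3=29  27^4=8
So 27^4 ≡ 8 (mod 31), giving n = 4.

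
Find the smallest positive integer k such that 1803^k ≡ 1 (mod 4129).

344

The order of 1803 must divide p − 1 = 4128 = 2^5 · 3 · 43.
Divisors: 1, 2, 3, 4, 6, 8, 12, 16, 24, 32, 43, 48, 86, 96, 129, 172, 258, 344, 516, 688, 1032, 1376, 2064, 4128.
Check each in increasing order: 1803^1 ≡ 1803;  1803^2 ≡ 1286;  1803^3 ≡ 2289;  1803^4 ≡ 2196;  1803^6 ≡ 3949;  1803^8 ≡ 3873;  1803^12 ≡ 3497;  1803^16 ≡ 3601;  1803^24 ≡ 3040;  1803^32 ≡ 2141;  1803^43 ≡ 777;  1803^48 ≡ 898;  1803^86 ≡ 895;  1803^96 ≡ 1249;  1803^129 ≡ 1743;  1803^172 ≡ 4128;  1803^258 ≡ 3234;  1803^344 ≡ 1.
Smallest exponent giving 1 is 344.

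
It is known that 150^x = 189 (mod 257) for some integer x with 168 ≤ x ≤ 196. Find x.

Compute 150^168 mod 257 = 189, then multiply by 150 repeatedly:
  150^168=189
Found 189 at exponent 168.

168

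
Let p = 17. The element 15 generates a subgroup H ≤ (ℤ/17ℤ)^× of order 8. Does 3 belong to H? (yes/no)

⟨15⟩ has order 8; its elements mod 17 are {1, 2, 4, 8, 9, 13, 15, 16}.
3 is not in this set.

no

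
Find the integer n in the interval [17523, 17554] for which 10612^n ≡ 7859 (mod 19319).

17549

Compute 10612^17523 mod 19319 = 13767, then multiply by 10612 repeatedly:
  10612^17523=13767  10612^17524=5126  10612^17525=14127  10612^17526=284  10612^17527=44
  10612^17528=3272  10612^17529=6221  10612^17530=4229  10612^17531=111  10612^17532=18792
  10612^17533=9986  10612^17534=6717  10612^17535=13013  10612^17536=1744  10612^17537=19045
  10612^17538=9481  10612^17539=18339  10612^17540=13181  10612^17541=7212  10612^17542=11185
  10612^17543=18603  10612^17544=13494  10612^17545=5900  10612^17546=17240  10612^17547=19269
  10612^17548=10332  10612^17549=7859
Found 7859 at exponent 17549.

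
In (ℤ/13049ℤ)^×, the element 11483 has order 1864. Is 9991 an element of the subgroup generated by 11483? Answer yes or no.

9991 ∈ ⟨11483⟩ iff 9991^1864 ≡ 1 (mod 13049), since |⟨11483⟩| = 1864.
9991^1864 mod 13049 = 1.
Since 1 = 1, 9991 lies in the subgroup.

yes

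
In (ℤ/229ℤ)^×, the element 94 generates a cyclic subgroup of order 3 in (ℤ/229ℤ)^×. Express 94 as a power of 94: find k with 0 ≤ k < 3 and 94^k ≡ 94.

1

Successive powers of 94 modulo 229:
  94^0=1  94^1=94
So 94^1 ≡ 94 (mod 229), giving k = 1.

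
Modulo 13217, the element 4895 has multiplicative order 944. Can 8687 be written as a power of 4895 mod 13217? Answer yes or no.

no

8687 ∈ ⟨4895⟩ iff 8687^944 ≡ 1 (mod 13217), since |⟨4895⟩| = 944.
8687^944 mod 13217 = 2216.
Since 2216 ≠ 1, 8687 does not lie in the subgroup.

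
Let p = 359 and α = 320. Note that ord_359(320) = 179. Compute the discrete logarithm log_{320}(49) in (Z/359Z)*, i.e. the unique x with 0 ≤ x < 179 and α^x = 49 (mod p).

Baby-step giant-step with m = ceil(sqrt(179)) = 14.
Baby table (320^j mod 359 for j=0..13):
  0:1  1:320  2:85  3:275  4:45  5:40  6:235  7:169
  8:230  9:5  10:164  11:66  12:298  13:225
Giant step factor: 320^(-14) ≡ 289 (mod 359).
Scan 49·289^i mod 359 for i = 0, 1, …:
  i=0: 49   i=1: 160   i=2: 288   i=3: 303
  i=4: 330   i=5: 235
Match at i=5, j=6: x = 5·14 + 6 = 76.

76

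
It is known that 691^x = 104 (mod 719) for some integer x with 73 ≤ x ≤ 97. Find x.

88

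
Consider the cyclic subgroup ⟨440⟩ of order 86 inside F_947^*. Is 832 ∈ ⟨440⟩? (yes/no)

832 ∈ ⟨440⟩ iff 832^86 ≡ 1 (mod 947), since |⟨440⟩| = 86.
832^86 mod 947 = 1.
Since 1 = 1, 832 lies in the subgroup.

yes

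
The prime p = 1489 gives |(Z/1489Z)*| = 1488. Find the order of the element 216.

124

The order of 216 must divide p − 1 = 1488 = 2^4 · 3 · 31.
Divisors: 1, 2, 3, 4, 6, 8, 12, 16, 24, 31, 48, 62, 93, 124, 186, 248, 372, 496, 744, 1488.
Check each in increasing order: 216^1 ≡ 216;  216^2 ≡ 497;  216^3 ≡ 144;  216^4 ≡ 1324;  216^6 ≡ 1379;  216^8 ≡ 423;  216^12 ≡ 188;  216^16 ≡ 249;  216^24 ≡ 1097;  216^31 ≡ 225;  216^48 ≡ 297;  216^62 ≡ 1488;  216^93 ≡ 1264;  216^124 ≡ 1.
Smallest exponent giving 1 is 124.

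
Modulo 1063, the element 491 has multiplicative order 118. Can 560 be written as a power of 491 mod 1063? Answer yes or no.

560 ∈ ⟨491⟩ iff 560^118 ≡ 1 (mod 1063), since |⟨491⟩| = 118.
560^118 mod 1063 = 49.
Since 49 ≠ 1, 560 does not lie in the subgroup.

no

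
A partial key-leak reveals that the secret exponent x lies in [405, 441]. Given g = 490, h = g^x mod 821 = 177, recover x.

436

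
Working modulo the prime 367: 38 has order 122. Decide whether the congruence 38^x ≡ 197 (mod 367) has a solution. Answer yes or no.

no

197 ∈ ⟨38⟩ iff 197^122 ≡ 1 (mod 367), since |⟨38⟩| = 122.
197^122 mod 367 = 83.
Since 83 ≠ 1, 197 does not lie in the subgroup.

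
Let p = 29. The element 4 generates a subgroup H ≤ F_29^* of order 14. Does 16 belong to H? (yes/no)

yes

16 ∈ ⟨4⟩ iff 16^14 ≡ 1 (mod 29), since |⟨4⟩| = 14.
16^14 mod 29 = 1.
Since 1 = 1, 16 lies in the subgroup.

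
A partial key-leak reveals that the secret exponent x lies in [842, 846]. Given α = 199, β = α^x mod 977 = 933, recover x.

Compute 199^842 mod 977 = 933, then multiply by 199 repeatedly:
  199^842=933
Found 933 at exponent 842.

842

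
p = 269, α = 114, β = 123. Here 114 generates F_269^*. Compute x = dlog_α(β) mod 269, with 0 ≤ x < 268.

Successive powers of 114 modulo 269:
  114^0=1  114^1=114  114^2=84  114^3=161  114^4=62  114^5=74
  114^6=97  114^7=29  114^8=78  114^9=15  114^10=96  114^11=184
  114^12=263  114^13=123
So 114^13 ≡ 123 (mod 269), giving x = 13.

13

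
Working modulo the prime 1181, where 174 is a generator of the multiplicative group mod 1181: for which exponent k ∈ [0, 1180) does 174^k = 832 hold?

Baby-step giant-step with m = ceil(sqrt(1180)) = 35.
Baby table (174^j mod 1181 for j=0..34):
  0:1  1:174  2:751  3:764  4:664  5:979  6:282  7:647
  8:383  9:506  10:650  11:905  12:397  13:580  14:535  15:972
  16:245  17:114  18:940  19:582  20:883  21:112  22:592  23:261
  24:536  25:1146  26:996  27:878  28:423  29:380  30:1165  31:759
  32:975  33:767  34:5
Giant step factor: 174^(-35) ≡ 881 (mod 1181).
Scan 832·881^i mod 1181 for i = 0, 1, …:
  i=0: 832   i=1: 772   i=2: 1057   i=3: 589
  i=4: 450   i=5: 815   i=6: 1148   i=7: 452
  i=8: 215   i=9: 455     …   i=19: 1157
  i=20: 114
Match at i=20, j=17: k = 20·35 + 17 = 717.

717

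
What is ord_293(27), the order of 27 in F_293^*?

292

The order of 27 must divide p − 1 = 292 = 2^2 · 73.
Divisors: 1, 2, 4, 73, 146, 292.
Check each in increasing order: 27^1 ≡ 27;  27^2 ≡ 143;  27^4 ≡ 232;  27^73 ≡ 155;  27^146 ≡ 292;  27^292 ≡ 1.
Smallest exponent giving 1 is 292.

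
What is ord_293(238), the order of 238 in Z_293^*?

146

The order of 238 must divide p − 1 = 292 = 2^2 · 73.
Divisors: 1, 2, 4, 73, 146, 292.
Check each in increasing order: 238^1 ≡ 238;  238^2 ≡ 95;  238^4 ≡ 235;  238^73 ≡ 292;  238^146 ≡ 1.
Smallest exponent giving 1 is 146.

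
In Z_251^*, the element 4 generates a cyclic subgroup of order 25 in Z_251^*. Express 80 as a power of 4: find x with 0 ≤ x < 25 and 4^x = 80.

6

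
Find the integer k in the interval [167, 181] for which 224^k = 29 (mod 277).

Compute 224^167 mod 277 = 227, then multiply by 224 repeatedly:
  224^167=227  224^168=157  224^169=266  224^170=29
Found 29 at exponent 170.

170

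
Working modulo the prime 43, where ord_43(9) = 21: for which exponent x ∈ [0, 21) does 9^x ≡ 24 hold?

20

Successive powers of 9 modulo 43:
  9^0=1  9^1=9  9^2=38  9^3=41  9^4=25  9^5=10
  9^6=4  9^7=36  9^8=23  9^9=35  9^10=14  9^11=40
  9^12=16  9^13=15  9^14=6  9^15=11  9^16=13  9^17=31
  9^18=21  9^19=17  9^20=24
So 9^20 ≡ 24 (mod 43), giving x = 20.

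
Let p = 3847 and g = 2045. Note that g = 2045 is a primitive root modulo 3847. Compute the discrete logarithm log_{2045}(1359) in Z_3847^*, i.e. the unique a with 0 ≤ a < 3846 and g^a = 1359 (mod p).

Baby-step giant-step with m = ceil(sqrt(3846)) = 63.
Baby table (2045^j mod 3847 for j=0..62):
  0:1  1:2045  2:336  3:2354  4:1333  5:2309  6:1636  7:2577
  8:3422  9:297  10:3386  11:3617  12:2831  13:3507  14:1007  15:1170
  16:3663  17:726  18:3575  19:1575  20:936  21:2161  22:2889  23:2860
  24:1260  25:3057  26:190  27:3  28:2288  29:1008  30:3215  31:152
  32:3080  33:1061  34:37  35:2572  36:891  37:2464  38:3157  39:799
  40:2827  41:3021  42:3510  43:3295  44:2178  45:3031  46:878  47:2808
  48:2636  49:973  50:886  51:3780  52:1477  53:570  54:9  55:3017
  56:3024  57:1951  58:456  59:1546  60:3183  61:111  62:22
Giant step factor: 2045^(-63) ≡ 3267 (mod 3847).
Scan 1359·3267^i mod 3847 for i = 0, 1, …:
  i=0: 1359   i=1: 415   i=2: 1661   i=3: 2217
  i=4: 2885   i=5: 145   i=6: 534   i=7: 1887
  i=8: 1935   i=9: 1024     …   i=29: 1710
  i=30: 726
Match at i=30, j=17: a = 30·63 + 17 = 1907.

1907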